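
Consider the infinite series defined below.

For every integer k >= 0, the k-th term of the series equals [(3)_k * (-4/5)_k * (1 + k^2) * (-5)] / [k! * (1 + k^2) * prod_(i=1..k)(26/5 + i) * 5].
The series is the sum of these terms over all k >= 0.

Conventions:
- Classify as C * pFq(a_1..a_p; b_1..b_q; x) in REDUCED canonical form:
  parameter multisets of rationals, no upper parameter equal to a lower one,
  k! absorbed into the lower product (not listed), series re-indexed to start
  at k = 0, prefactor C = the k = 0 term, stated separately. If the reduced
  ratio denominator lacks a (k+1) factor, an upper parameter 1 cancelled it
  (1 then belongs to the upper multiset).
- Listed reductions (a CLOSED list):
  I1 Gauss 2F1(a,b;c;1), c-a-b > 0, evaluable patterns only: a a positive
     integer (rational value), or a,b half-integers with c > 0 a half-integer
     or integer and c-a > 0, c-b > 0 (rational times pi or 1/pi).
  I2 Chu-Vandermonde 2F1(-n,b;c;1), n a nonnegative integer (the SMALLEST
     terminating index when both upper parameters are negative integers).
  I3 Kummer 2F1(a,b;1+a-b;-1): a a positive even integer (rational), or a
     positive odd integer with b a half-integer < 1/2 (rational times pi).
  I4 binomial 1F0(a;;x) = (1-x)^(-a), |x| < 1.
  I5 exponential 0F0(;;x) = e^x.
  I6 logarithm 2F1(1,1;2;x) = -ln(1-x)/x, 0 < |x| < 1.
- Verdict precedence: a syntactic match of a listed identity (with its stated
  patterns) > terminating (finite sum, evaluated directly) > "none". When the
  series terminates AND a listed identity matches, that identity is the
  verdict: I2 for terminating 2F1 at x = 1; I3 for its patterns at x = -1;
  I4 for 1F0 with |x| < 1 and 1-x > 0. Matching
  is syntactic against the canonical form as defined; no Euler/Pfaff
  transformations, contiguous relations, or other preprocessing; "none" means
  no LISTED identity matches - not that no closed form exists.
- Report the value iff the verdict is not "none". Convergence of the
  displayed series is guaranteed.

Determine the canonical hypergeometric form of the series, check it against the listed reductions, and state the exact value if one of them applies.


Canonical form: C = -1 times 2F1 with upper {-4/5, 3}, lower {31/5}, x = 1. Verdict (x = 1): Gauss (I1, integer-parameter pattern) applies (x = 1: the Gamma ratio telescopes since c-a-b = 4 > 0 and a = 3 in Z>0). Hence: -364/625.

Key step: t_0 being -1, the constant factors (C = -1, x = 1) combine into one prefactor.
Adjacent-term ratio: r(k) = 1 * (k-4/5) (k+3) / [(k+31/5) (k+1)] - poly over poly, x = 1 from leading terms; C = -1 at k = 0.


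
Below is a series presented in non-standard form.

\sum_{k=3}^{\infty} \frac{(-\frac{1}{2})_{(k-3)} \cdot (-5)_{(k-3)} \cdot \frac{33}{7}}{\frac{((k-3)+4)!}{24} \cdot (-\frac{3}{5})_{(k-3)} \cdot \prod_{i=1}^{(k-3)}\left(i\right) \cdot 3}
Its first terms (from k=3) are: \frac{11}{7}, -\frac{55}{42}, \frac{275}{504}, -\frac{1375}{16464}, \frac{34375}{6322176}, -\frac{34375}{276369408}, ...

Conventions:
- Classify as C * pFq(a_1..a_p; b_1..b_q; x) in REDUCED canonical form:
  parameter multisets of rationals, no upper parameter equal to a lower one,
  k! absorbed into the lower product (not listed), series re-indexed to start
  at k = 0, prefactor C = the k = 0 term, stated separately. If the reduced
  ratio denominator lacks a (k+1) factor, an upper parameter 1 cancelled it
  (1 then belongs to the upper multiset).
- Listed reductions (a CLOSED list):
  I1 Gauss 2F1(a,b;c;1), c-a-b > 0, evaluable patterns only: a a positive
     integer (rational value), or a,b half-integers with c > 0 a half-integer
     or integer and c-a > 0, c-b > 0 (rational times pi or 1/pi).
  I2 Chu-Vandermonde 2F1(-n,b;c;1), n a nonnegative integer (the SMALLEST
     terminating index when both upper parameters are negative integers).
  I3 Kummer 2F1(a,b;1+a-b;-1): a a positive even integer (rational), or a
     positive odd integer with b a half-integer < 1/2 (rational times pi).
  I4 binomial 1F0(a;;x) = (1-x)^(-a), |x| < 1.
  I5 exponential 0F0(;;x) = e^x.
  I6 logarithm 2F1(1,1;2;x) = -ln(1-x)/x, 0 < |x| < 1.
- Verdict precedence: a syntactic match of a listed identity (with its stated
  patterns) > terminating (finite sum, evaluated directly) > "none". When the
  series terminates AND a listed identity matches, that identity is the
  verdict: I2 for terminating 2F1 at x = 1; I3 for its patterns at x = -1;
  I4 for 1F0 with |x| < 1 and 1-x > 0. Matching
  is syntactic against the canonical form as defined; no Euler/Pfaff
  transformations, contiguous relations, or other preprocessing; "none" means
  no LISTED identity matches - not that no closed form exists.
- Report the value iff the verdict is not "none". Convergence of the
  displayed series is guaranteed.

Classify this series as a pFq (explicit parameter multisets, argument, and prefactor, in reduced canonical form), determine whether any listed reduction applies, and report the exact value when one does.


Prefactor \frac{11}{7}, argument 1: 2F2 with upper {-5, -\frac{1}{2}} over lower {-\frac{3}{5}, 5}. Verdict: terminating. (-5)_k vanishes past k = 5, leaving a 6-term sum, computed directly. Sum: \frac{1410964973}{1934585856}.

Structural cue: from the first term \frac{11}{7}: the denominator's factorial ratio (prefactor 11/7) is a lower Pochhammer.
Term ratio: r(k) = 1 * (k-5) (k-\frac{1}{2}) / [(k-\frac{3}{5}) (k+5) (k+1)] - rational; roots negated = parameters, x = 1, C = \frac{11}{7}.


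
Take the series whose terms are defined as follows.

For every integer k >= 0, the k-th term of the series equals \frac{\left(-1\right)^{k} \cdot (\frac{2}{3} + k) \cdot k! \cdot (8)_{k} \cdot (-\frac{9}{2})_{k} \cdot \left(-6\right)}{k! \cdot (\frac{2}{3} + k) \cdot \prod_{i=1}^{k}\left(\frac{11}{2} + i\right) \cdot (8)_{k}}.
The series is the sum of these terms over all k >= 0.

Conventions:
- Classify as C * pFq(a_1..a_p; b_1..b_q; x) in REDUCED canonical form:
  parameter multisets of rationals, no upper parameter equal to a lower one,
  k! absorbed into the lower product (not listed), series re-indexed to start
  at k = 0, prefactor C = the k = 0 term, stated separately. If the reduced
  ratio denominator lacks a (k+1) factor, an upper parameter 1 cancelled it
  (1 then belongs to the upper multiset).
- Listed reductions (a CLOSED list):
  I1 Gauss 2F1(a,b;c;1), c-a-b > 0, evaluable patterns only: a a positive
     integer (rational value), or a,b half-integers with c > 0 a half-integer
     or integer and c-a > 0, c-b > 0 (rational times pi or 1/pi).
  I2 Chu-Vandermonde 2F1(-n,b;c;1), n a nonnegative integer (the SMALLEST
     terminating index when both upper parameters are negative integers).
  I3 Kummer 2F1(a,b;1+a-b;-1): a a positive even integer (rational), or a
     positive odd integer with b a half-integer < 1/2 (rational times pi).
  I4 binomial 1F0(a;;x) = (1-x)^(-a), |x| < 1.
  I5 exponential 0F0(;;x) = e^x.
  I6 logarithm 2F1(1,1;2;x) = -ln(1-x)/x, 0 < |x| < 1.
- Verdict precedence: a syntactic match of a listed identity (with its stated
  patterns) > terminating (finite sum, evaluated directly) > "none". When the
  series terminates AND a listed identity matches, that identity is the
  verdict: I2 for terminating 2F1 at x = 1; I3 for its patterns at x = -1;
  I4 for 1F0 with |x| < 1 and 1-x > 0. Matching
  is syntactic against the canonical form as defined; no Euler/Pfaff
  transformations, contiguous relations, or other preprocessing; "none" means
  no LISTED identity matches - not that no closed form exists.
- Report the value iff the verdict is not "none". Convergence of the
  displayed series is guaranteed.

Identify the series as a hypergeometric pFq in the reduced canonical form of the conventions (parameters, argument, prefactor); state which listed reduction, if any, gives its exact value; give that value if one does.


At argument -1: a 2F1 with upper {-\frac{9}{2}, 1}, lower {\frac{13}{2}}, scaled by C = -6. Verdict: Kummer (I3) applies (x = -1; c = \frac{13}{2} equals 1+a-b for upper {-\frac{9}{2}, 1}: listed pattern). Sum: \left(-\frac{2079}{512}\right) \cdot \pi.

First insight: t_0 being -6, k + 2/3 divides numerator and denominator alike; C = -6, x = -1 after cancelling.
Ratio: r(k) = -1 * (k-\frac{9}{2}) (k+1) / [(k+\frac{13}{2}) (k+1)] - rational in k. x = -1; t_0 = -6; negate the roots.


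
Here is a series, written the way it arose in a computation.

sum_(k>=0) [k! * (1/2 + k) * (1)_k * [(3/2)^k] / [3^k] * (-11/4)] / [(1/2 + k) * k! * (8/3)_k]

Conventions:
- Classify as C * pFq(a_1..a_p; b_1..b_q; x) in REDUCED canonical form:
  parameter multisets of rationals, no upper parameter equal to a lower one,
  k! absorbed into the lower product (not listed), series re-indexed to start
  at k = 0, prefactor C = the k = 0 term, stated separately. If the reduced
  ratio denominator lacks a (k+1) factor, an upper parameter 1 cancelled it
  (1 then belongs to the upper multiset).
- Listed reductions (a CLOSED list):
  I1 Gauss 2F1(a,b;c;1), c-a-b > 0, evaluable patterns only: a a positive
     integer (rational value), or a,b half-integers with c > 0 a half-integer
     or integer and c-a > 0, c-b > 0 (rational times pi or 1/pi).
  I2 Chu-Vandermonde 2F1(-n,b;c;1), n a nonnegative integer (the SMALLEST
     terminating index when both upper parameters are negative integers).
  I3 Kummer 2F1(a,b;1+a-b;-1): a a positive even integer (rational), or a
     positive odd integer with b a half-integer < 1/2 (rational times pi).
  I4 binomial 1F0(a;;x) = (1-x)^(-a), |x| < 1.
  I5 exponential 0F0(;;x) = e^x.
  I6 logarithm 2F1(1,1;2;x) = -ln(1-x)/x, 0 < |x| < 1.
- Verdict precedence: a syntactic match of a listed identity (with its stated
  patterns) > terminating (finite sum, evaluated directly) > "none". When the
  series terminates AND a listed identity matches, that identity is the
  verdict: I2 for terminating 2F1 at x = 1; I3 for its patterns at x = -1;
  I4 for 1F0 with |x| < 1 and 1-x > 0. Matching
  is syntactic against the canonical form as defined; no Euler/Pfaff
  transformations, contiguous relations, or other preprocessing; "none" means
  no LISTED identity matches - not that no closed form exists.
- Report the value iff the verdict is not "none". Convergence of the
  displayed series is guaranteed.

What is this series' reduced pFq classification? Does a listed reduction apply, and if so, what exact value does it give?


Structural cue: with t_0 = -11/4, k + 1/2 divides numerator and denominator alike; prefactor -11/4 after cancelling.
Adjacent-term ratio: r(k) = (1/2) * (k+1) (k+1) / [(k+8/3) (k+1)] - rational in k. x = (1/2); t_0 = -11/4; negate the roots.

At argument 1/2: a 2F1 with upper {1, 1}, lower {8/3}, scaled by C = -11/4. Verdict: none here - no I1-I6 shape fits x = 1/2 with lower {8/3}.


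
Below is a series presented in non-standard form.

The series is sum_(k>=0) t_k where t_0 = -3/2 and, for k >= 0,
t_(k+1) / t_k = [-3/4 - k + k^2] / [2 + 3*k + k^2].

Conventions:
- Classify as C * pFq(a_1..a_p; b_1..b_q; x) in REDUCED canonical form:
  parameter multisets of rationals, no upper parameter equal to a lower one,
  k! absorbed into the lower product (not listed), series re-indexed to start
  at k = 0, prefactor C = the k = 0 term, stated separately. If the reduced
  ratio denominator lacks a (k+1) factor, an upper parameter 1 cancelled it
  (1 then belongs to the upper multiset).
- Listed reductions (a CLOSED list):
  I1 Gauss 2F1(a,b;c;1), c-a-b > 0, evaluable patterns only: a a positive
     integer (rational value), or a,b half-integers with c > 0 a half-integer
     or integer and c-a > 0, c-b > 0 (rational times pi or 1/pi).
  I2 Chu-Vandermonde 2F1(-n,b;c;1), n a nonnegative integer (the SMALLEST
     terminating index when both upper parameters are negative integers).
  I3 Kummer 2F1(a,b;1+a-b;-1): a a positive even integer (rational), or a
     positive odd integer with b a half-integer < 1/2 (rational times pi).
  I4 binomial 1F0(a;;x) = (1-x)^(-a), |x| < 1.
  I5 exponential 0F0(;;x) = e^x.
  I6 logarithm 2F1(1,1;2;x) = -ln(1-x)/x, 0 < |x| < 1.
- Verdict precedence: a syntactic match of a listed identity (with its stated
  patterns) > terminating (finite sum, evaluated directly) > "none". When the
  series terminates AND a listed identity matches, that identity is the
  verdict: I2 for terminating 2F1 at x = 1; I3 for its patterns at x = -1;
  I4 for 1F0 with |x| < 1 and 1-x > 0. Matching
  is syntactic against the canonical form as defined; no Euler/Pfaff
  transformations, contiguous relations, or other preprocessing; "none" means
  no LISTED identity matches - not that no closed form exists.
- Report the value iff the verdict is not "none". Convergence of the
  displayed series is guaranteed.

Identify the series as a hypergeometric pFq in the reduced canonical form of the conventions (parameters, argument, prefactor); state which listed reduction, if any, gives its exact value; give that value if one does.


Reduced: x = 1, 2F1, upper = {-3/2, 1/2}, lower = {2}, C = -3/2. Verdict: Gauss's theorem I1 (half-integer case) matches (x = 1; upper {-3/2, 1/2} half-integers, c = 2 in the evaluable pattern). Sum: (-16/5) / pi.

First insight: t_0 = -3/2 here, and factor the ratio over Q (prefactor -3/2): negated roots = parameters.
Adjacent-term ratio: r(k) = 1 * (k-3/2) (k+1/2) / [(k+2) (k+1)] - poly over poly, x = 1 from leading terms; C = -3/2 at k = 0.


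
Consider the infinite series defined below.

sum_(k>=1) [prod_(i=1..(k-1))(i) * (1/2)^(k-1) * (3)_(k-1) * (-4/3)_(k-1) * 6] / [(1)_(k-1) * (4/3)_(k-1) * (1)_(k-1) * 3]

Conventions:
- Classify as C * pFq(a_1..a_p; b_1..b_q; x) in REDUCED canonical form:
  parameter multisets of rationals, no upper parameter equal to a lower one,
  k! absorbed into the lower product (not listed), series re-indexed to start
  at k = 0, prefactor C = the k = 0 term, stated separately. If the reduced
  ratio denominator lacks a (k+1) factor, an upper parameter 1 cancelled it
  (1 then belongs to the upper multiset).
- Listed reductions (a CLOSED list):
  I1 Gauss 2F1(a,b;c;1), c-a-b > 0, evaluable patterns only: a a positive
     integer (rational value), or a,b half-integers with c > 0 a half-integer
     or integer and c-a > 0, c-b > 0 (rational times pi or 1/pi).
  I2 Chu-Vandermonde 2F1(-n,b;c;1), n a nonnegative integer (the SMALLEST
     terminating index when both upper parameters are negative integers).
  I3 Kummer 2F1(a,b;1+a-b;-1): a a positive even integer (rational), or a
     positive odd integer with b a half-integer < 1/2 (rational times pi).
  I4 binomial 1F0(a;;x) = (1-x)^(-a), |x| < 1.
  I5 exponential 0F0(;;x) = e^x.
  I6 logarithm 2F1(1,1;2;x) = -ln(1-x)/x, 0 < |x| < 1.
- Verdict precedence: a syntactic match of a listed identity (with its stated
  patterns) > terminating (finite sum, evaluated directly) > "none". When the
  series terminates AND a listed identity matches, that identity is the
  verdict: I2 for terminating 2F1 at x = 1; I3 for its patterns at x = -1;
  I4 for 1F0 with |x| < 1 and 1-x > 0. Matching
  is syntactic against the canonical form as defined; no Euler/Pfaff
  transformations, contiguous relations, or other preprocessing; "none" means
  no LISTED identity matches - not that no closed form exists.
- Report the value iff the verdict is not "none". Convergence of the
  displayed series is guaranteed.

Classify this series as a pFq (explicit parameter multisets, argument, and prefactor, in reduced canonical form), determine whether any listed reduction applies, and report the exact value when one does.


x = 1/2 here; the reduced form reads 2F1, upper {-4/3, 3}, lower {4/3}, C = 2. Verdict: none - at argument 1/2 the multisets {-4/3, 3} ; {4/3} match no listed identity.

First insight: from the first term 2: (1)_k (C = 2, x = 1/2) is k! itself.
Step ratio: r(k) = (1/2) * (k-4/3) (k+3) / [(k+4/3) (k+1)] ; factor over Q: parameters, x = (1/2), and C = 2.


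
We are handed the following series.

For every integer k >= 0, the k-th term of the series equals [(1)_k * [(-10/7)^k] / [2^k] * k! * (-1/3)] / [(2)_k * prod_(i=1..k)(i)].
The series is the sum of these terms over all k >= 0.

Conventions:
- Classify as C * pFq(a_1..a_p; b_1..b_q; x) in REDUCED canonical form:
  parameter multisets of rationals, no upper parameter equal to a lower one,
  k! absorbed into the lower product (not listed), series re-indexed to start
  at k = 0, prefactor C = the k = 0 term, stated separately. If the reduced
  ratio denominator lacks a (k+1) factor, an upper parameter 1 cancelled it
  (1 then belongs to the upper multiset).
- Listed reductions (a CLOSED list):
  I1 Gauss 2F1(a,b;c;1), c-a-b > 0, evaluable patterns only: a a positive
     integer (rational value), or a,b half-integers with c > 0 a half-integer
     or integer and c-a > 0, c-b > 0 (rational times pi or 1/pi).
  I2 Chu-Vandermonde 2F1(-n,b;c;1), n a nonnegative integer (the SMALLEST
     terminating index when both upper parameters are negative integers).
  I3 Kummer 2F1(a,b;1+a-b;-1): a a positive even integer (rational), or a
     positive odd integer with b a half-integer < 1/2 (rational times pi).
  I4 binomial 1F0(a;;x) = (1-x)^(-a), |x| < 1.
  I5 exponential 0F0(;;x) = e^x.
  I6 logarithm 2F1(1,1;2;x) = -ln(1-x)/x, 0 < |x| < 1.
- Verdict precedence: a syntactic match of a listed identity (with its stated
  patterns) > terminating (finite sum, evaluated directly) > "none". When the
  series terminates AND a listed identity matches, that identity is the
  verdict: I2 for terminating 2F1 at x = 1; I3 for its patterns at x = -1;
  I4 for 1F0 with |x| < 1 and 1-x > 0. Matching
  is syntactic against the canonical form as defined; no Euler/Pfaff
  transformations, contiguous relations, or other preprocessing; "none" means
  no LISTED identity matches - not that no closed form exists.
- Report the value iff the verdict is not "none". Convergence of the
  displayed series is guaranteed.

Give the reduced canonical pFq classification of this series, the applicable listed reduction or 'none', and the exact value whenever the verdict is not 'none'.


Canonical form: C = -1/3 times 2F1 with upper {1, 1}, lower {2}, x = -5/7. Verdict at x = -5/7: the I6 logarithm reduction matches (the logarithm: parameters (1,1;2), x = -5/7). Exact value: (-7/15) * ln(12/7).

First insight: from the first term -1/3: the product of the first k integers (C = -1/3) is k!.
Step ratio: r(k) = (-5/7) * (k+1) (k+1) / [(k+2) (k+1)] - rational; roots negated = parameters, x = (-5/7), C = -1/3.


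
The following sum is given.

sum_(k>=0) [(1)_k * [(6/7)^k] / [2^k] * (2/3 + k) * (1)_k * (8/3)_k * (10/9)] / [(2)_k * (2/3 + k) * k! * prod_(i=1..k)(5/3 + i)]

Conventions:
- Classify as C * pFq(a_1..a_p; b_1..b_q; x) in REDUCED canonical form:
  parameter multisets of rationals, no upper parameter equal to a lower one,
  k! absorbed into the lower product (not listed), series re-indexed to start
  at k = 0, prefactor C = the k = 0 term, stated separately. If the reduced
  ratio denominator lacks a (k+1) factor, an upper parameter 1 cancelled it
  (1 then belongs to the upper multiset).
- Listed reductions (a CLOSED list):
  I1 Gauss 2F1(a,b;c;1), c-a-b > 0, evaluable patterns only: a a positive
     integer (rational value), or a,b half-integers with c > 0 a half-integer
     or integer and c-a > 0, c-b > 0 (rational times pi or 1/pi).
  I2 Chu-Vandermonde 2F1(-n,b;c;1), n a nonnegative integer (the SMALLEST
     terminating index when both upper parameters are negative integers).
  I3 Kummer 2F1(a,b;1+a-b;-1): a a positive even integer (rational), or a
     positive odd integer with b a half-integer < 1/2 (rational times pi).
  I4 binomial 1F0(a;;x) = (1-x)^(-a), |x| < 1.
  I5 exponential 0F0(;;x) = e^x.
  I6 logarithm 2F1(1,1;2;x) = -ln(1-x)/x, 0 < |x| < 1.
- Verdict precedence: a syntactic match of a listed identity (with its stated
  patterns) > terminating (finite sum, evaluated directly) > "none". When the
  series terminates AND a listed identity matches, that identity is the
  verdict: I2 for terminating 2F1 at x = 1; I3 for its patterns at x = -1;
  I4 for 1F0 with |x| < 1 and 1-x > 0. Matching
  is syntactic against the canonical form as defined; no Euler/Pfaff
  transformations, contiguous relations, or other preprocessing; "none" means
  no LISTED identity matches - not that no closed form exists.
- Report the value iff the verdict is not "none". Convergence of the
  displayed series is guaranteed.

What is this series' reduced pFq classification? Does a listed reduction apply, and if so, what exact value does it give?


With C = 10/9: the canonical form is 2F1(1, 1; 2; 3/7). Verdict: the logarithmic series (I6) fires (the logarithm: parameters (1,1;2), x = 3/7). Value: (-70/27) * ln(4/7).

The tell: t_0 = 10/9 here, and the parameter 8/3 appears in both the upper and lower lists and cancels (alongside the other common factor).
Step ratio: r(k) = (3/7) * (k+1) (k+1) / [(k+2) (k+1)] - poly over poly, x = (3/7) from leading terms; C = 10/9 at k = 0.


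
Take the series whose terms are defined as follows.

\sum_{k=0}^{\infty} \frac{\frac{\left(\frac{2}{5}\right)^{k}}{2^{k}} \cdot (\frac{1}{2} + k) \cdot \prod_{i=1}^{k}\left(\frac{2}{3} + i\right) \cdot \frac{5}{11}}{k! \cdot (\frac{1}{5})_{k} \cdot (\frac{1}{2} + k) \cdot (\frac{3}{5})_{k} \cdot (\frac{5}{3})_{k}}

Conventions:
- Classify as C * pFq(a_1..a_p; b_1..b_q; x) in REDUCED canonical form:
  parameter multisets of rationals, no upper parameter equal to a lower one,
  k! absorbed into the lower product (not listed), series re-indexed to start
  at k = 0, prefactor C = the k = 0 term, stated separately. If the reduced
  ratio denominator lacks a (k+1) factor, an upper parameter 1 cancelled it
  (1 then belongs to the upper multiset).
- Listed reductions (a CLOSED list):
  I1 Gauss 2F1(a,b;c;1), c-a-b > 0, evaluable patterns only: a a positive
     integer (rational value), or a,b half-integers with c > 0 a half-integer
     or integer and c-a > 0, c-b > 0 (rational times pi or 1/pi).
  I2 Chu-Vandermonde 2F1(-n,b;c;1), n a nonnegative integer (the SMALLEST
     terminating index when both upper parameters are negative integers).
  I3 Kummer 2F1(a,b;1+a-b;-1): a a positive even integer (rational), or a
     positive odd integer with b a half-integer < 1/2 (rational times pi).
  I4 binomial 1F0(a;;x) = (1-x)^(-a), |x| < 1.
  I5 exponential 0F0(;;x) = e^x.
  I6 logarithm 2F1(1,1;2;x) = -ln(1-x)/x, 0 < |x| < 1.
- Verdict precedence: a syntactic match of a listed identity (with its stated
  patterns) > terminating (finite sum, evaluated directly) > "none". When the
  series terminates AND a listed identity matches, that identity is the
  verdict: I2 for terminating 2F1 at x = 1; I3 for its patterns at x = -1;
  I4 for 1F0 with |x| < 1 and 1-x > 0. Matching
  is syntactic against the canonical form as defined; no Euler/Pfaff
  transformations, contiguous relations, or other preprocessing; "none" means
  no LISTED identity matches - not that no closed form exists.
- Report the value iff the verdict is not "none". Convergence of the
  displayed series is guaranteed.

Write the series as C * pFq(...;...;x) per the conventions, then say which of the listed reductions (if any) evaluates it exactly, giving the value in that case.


Reduced: x = \frac{1}{5}, 0F2, upper = {-}, lower = {\frac{1}{5}, \frac{3}{5}}, C = \frac{5}{11}. Verdict: none. No listed pattern accepts 0F2(-; \frac{1}{5}, \frac{3}{5}; \frac{1}{5}).

Structural cue: t_0 = \frac{5}{11} here, and the running product (C = 5/11, x = 1/5) telescopes to a rising factorial.
Step ratio: r(k) = \frac{1}{5} * 1 / [(k+\frac{1}{5}) (k+\frac{3}{5}) (k+1)] - rational in k, leading ratio \frac{1}{5}; with t_0 = \frac{5}{11}, classification follows.


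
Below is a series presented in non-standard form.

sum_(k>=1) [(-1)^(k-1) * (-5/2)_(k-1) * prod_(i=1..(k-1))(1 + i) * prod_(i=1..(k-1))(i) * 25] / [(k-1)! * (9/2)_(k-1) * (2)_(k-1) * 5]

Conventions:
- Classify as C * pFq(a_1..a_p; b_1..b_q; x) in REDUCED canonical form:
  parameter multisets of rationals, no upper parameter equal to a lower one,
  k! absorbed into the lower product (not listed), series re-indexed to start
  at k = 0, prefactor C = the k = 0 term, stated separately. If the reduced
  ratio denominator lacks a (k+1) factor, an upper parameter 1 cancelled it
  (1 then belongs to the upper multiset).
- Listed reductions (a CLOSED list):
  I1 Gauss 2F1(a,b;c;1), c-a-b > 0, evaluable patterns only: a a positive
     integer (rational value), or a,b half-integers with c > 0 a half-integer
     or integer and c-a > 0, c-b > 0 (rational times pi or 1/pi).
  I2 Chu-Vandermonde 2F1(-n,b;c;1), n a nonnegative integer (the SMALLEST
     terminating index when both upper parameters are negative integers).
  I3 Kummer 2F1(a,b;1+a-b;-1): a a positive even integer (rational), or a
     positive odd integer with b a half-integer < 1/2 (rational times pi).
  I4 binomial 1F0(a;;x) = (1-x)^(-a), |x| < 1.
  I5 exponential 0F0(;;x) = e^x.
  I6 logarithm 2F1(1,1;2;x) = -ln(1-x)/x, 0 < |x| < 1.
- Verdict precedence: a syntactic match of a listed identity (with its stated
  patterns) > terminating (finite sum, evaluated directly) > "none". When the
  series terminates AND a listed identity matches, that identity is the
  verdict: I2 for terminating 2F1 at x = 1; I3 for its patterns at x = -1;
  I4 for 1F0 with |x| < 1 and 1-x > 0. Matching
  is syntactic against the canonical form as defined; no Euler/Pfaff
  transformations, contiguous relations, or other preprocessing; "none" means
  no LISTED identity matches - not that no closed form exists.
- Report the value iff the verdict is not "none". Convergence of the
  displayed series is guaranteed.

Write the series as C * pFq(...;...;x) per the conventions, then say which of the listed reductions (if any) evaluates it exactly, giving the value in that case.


Classification (C = 5): 2F1 with upper {-5/2, 1}, lower {9/2}, argument x = -1. Verdict at x = -1: Kummer's theorem (I3) matches (x = -1; c = 9/2 equals 1+a-b for upper {-5/2, 1}: listed pattern). Its exact value is (175/64) * pi.

The tell: with t_0 = 5, the running product (C = 5, x = -1) telescopes to a rising factorial.
Consecutive-term ratio: r(k) = (-1) * (k-5/2) (k+1) / [(k+9/2) (k+1)] ; factor over Q: parameters, x = (-1), and C = 5.


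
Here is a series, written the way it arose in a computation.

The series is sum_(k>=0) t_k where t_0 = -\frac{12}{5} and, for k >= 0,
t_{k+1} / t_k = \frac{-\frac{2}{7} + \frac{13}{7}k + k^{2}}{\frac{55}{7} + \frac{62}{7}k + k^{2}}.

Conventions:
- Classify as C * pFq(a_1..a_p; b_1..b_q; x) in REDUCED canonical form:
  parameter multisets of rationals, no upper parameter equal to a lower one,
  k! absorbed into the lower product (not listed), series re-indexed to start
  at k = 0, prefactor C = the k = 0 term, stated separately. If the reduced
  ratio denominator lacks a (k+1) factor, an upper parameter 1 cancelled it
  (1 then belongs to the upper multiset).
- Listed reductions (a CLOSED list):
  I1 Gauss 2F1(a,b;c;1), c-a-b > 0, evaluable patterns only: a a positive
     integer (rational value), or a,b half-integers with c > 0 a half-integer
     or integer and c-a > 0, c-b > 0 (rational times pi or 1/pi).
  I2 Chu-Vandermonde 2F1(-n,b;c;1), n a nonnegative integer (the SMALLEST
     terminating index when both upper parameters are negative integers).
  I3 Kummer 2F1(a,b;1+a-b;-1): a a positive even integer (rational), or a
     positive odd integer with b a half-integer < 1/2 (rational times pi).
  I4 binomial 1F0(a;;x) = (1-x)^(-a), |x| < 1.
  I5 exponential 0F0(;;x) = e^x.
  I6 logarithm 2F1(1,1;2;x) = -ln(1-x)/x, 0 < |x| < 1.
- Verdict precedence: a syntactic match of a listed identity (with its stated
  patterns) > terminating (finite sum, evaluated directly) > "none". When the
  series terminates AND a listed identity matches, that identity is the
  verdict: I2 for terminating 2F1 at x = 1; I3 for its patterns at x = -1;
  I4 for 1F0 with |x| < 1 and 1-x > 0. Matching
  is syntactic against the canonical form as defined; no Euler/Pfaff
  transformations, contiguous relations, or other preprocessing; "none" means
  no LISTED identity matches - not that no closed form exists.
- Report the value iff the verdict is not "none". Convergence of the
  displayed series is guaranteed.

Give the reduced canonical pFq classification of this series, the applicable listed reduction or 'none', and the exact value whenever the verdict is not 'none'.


x = 1 here; the reduced form reads 2F1, upper {-\frac{1}{7}, 2}, lower {\frac{55}{7}}, C = -\frac{12}{5}. Verdict (x = 1): Gauss (I1, integer-parameter pattern) applies (x = 1: the Gamma ratio telescopes since c-a-b = 6 > 0 and a = 2 in Z>0). Exact value: -\frac{3936}{1715}.

Key step: t_0 being -\frac{12}{5}, the expanded ratio factors over Q; C = -12/5, x = 1, roots give parameters.
Consecutive-term ratio: r(k) = 1 * (k-\frac{1}{7}) (k+2) / [(k+\frac{55}{7}) (k+1)] ; factor over Q: parameters, x = 1, and C = -\frac{12}{5}.


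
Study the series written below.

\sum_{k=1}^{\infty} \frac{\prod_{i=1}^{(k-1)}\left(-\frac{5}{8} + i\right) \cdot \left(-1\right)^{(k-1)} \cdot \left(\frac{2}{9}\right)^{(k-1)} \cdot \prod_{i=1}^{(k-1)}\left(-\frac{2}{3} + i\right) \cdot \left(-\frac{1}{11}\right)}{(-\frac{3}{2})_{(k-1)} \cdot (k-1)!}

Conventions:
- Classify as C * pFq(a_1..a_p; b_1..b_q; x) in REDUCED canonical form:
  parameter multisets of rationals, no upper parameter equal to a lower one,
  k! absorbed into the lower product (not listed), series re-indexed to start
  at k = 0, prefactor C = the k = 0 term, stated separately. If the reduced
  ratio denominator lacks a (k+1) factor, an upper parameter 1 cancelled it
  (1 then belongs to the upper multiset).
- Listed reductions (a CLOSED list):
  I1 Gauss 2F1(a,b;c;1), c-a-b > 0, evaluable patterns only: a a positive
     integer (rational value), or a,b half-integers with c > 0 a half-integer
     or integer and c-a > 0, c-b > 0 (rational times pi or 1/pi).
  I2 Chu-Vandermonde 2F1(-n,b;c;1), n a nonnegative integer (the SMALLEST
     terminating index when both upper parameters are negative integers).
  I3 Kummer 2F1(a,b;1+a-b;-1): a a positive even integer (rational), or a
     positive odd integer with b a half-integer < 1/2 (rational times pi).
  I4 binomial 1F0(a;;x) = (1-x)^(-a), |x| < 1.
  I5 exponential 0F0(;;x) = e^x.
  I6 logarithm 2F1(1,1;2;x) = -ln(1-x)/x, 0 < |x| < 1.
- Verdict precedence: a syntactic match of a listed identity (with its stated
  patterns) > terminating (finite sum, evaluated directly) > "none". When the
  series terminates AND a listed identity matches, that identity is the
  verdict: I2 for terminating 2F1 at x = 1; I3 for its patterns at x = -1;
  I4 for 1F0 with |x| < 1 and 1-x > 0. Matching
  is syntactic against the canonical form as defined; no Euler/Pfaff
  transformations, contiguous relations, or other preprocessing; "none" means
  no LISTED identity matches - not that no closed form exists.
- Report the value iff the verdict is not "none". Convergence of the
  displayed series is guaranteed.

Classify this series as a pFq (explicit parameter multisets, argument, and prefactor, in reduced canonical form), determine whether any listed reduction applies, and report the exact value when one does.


The tell: x = -\frac{2}{9} and the running product (C = -1/11) telescopes to a rising factorial.
Adjacent-term ratio: r(k) = -\frac{2}{9} * (k+\frac{1}{3}) (k+\frac{3}{8}) / [(k-\frac{3}{2}) (k+1)] ; factor over Q: parameters, x = -\frac{2}{9}, and C = -\frac{1}{11}.

Reduced: x = -\frac{2}{9}, 2F1, upper = {\frac{1}{3}, \frac{3}{8}}, lower = {-\frac{3}{2}}, C = -\frac{1}{11}. Verdict: none - at argument -\frac{2}{9} the multisets {\frac{1}{3}, \frac{3}{8}} ; {-\frac{3}{2}} match no listed identity.


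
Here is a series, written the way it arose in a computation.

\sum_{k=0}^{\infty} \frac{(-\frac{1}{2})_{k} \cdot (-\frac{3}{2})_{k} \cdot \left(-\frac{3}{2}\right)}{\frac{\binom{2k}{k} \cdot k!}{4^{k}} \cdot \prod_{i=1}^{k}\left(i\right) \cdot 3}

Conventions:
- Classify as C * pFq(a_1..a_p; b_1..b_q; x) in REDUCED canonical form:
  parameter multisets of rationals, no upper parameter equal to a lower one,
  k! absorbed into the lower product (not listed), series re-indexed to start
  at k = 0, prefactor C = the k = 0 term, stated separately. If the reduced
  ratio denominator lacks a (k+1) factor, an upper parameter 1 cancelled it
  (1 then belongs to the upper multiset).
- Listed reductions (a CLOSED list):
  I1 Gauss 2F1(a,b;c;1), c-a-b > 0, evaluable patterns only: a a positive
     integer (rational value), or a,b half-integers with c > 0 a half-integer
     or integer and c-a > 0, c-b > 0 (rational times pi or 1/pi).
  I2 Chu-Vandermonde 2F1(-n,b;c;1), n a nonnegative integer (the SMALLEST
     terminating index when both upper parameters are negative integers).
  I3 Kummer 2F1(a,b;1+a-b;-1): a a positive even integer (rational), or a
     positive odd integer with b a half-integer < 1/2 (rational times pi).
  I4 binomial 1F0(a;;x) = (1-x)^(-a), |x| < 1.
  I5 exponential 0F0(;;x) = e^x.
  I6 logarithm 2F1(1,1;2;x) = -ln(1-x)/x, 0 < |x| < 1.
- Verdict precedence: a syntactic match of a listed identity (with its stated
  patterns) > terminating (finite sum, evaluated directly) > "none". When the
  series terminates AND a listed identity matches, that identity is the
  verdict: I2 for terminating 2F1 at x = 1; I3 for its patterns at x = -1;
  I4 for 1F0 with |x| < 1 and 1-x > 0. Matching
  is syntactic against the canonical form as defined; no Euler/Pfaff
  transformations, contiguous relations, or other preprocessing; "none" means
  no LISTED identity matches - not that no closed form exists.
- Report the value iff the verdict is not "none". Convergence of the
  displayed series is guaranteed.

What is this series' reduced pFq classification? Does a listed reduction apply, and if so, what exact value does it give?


Reduced: x = 1, 2F1, upper = {-\frac{3}{2}, -\frac{1}{2}}, lower = {\frac{1}{2}}, C = -\frac{1}{2}. Verdict: this is Gauss (I1, half-integer pattern) (x = 1; upper {-\frac{3}{2}, -\frac{1}{2}} half-integers, c = \frac{1}{2} in the evaluable pattern). Value: \left(-\frac{3}{8}\right) \cdot \pi.

The tell: t_0 being -\frac{1}{2}, the product of the first k integers (C = -1/2) is k!.
Step ratio: r(k) = 1 * (k-\frac{3}{2}) (k-\frac{1}{2}) / [(k+\frac{1}{2}) (k+1)] - rational in k, leading ratio 1; with t_0 = -\frac{1}{2}, classification follows.


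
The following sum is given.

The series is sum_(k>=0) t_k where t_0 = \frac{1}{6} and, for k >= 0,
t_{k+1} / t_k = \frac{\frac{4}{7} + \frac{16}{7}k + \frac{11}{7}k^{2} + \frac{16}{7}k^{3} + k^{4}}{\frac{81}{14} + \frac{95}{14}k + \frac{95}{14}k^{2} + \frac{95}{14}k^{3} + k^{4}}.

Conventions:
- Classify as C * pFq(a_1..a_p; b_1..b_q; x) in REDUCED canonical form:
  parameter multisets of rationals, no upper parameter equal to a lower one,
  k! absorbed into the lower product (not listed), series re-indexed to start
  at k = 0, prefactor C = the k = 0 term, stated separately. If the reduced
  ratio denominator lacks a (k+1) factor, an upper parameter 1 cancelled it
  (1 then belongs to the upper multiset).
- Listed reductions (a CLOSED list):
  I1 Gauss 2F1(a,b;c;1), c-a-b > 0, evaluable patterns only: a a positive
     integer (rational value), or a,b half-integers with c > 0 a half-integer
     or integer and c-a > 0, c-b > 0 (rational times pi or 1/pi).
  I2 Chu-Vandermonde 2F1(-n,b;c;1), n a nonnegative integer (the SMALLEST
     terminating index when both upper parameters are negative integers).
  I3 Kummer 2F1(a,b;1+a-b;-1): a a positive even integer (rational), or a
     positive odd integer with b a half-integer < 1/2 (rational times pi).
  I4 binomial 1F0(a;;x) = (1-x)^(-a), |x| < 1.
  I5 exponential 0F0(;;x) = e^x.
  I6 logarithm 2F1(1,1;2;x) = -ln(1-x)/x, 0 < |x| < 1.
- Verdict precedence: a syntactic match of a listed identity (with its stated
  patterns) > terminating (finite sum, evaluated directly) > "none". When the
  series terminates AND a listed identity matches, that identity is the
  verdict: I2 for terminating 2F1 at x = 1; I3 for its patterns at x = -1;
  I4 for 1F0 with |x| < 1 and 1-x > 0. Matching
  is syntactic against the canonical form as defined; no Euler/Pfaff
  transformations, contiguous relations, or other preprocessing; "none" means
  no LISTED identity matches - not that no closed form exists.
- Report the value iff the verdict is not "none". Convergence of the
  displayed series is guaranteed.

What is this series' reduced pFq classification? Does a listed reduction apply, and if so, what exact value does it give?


Key step: x = 1 and the ratio is unreduced: k^2 + 1 divides both sides (C = 1/6).
Term ratio: r(k) = 1 * (k+\frac{2}{7}) (k+2) / [(k+\frac{81}{14}) (k+1)] - rational; roots negated = parameters, x = 1, C = \frac{1}{6}.

x = 1 here; the reduced form reads 2F1, upper {\frac{2}{7}, 2}, lower {\frac{81}{14}}, C = \frac{1}{6}. Verdict (x = 1): the Gauss summation I1 applies (x = 1: the Gamma ratio telescopes since c-a-b = 7/2 > 0 and a = 2 in Z>0). Its exact value is \frac{3551}{18522}.


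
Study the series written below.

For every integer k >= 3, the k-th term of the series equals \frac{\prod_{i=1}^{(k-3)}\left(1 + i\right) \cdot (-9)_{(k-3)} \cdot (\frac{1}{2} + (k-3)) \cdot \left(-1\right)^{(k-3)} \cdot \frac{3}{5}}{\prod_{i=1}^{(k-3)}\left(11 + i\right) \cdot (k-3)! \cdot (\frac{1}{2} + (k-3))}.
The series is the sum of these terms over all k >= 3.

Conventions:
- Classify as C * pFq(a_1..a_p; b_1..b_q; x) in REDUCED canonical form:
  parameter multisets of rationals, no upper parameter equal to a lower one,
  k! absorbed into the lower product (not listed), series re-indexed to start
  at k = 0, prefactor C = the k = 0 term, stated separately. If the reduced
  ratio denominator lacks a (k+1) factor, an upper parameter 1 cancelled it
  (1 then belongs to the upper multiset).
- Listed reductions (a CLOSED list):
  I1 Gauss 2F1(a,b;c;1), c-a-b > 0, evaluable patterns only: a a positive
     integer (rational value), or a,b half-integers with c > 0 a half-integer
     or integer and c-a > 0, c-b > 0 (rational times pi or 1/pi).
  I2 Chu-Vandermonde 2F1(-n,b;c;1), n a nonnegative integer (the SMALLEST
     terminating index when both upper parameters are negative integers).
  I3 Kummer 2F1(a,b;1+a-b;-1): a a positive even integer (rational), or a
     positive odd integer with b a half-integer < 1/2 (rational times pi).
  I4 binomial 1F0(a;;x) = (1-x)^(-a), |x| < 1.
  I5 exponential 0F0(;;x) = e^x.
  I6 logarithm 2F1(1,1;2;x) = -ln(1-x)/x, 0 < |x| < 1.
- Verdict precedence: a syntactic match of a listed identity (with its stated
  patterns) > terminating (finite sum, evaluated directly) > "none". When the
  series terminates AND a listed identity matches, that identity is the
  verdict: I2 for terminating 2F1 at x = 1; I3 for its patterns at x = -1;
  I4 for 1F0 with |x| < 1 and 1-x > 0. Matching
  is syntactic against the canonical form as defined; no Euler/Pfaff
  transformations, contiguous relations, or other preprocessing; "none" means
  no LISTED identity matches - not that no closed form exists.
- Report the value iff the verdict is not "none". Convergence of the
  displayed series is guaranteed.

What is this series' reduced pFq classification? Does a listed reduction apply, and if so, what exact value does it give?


The series (x = -1) is 2F1: upper {-9, 2}, lower {12}, prefactor \frac{3}{5}. Verdict (x = -1): Kummer's theorem (I3) applies (x = -1; c = 12 equals 1+a-b for upper {-9, 2}: listed pattern). Value: \frac{33}{10}.

The tell: from the first term \frac{3}{5}: the lower running product (prefactor 3/5) is a rising factorial.
Term ratio: r(k) = -1 * (k-9) (k+2) / [(k+12) (k+1)] - rational; roots negated = parameters, x = -1, C = \frac{3}{5}.


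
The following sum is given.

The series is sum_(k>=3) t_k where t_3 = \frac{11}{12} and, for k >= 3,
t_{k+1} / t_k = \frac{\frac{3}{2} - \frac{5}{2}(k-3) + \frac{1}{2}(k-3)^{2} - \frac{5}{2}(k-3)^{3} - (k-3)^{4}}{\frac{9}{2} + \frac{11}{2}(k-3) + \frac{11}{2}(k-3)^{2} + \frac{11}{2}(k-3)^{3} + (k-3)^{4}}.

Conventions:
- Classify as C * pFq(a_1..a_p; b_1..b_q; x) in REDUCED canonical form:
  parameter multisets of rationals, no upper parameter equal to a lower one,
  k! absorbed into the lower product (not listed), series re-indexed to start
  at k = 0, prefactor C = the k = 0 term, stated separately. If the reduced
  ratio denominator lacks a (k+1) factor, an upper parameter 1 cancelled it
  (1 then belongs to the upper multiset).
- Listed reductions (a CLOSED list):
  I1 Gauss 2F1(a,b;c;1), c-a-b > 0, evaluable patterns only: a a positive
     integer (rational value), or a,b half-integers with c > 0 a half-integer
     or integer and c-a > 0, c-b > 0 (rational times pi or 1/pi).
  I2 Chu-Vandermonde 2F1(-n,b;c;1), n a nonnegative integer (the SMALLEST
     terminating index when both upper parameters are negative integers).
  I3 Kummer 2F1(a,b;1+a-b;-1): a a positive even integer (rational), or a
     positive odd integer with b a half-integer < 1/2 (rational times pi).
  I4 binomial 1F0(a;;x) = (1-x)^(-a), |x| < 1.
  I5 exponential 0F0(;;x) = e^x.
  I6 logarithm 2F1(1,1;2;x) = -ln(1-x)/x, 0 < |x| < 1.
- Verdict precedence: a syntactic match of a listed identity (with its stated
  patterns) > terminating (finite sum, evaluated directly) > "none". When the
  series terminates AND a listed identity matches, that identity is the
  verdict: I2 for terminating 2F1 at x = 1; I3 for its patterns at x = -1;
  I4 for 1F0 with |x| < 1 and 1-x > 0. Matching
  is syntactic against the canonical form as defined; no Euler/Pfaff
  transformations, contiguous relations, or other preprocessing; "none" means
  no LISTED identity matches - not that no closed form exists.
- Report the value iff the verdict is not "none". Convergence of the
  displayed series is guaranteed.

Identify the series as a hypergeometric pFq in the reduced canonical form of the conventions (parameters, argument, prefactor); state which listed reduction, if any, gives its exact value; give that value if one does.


The series (x = -1) is 2F1: upper {-\frac{1}{2}, 3}, lower {\frac{9}{2}}, prefactor \frac{11}{12}. Verdict: Kummer's theorem (I3) fires (x = -1; c = \frac{9}{2} equals 1+a-b for upper {-\frac{1}{2}, 3}: listed pattern). Its exact value is \frac{385}{1024} \cdot \pi.

Key observation: t_0 being \frac{11}{12}, the ratio is unreduced: k^2 + 1 divides both sides (prefactor 11/12).
Step ratio: r(k) = -1 * (k-\frac{1}{2}) (k+3) / [(k+\frac{9}{2}) (k+1)] - rational in k. x = -1; t_0 = \frac{11}{12}; negate the roots.
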